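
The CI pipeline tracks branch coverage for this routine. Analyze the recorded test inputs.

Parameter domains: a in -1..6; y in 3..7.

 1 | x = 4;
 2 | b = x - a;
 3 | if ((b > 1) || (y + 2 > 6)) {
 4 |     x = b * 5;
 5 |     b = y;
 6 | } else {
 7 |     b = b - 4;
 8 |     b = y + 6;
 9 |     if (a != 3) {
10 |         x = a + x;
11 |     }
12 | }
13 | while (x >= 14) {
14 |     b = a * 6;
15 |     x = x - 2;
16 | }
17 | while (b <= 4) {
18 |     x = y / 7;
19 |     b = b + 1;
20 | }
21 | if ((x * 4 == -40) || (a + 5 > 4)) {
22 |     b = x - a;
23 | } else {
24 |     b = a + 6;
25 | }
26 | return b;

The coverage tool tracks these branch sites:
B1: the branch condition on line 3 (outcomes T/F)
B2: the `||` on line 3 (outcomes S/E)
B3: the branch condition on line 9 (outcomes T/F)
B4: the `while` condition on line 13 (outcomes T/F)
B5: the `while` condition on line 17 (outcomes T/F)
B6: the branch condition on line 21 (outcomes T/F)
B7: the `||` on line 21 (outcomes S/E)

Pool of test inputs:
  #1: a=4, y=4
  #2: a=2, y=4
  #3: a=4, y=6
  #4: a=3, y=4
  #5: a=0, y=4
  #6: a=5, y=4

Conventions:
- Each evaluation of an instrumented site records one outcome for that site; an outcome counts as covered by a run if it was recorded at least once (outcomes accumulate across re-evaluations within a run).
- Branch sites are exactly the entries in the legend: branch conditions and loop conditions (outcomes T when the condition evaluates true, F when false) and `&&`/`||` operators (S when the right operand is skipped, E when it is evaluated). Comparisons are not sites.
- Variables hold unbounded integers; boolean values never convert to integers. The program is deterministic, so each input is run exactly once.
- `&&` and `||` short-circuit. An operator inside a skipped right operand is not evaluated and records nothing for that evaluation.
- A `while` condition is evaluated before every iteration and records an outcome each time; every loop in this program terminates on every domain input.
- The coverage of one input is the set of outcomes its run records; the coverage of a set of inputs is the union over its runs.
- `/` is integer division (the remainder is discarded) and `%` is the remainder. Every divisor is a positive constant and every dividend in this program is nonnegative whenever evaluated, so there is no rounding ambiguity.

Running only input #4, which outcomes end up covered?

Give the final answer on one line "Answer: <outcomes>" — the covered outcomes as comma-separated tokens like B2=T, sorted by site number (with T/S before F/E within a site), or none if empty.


Running input #4 (a=3, y=4), event by event:
  B2->E, B1->F, B3->F, B4->F, B5->F, B7->E, B6->T
as a set, this run covers: B1=F, B2=E, B3=F, B4=F, B5=F, B6=T, B7=E
Answer: B1=F, B2=E, B3=F, B4=F, B5=F, B6=T, B7=E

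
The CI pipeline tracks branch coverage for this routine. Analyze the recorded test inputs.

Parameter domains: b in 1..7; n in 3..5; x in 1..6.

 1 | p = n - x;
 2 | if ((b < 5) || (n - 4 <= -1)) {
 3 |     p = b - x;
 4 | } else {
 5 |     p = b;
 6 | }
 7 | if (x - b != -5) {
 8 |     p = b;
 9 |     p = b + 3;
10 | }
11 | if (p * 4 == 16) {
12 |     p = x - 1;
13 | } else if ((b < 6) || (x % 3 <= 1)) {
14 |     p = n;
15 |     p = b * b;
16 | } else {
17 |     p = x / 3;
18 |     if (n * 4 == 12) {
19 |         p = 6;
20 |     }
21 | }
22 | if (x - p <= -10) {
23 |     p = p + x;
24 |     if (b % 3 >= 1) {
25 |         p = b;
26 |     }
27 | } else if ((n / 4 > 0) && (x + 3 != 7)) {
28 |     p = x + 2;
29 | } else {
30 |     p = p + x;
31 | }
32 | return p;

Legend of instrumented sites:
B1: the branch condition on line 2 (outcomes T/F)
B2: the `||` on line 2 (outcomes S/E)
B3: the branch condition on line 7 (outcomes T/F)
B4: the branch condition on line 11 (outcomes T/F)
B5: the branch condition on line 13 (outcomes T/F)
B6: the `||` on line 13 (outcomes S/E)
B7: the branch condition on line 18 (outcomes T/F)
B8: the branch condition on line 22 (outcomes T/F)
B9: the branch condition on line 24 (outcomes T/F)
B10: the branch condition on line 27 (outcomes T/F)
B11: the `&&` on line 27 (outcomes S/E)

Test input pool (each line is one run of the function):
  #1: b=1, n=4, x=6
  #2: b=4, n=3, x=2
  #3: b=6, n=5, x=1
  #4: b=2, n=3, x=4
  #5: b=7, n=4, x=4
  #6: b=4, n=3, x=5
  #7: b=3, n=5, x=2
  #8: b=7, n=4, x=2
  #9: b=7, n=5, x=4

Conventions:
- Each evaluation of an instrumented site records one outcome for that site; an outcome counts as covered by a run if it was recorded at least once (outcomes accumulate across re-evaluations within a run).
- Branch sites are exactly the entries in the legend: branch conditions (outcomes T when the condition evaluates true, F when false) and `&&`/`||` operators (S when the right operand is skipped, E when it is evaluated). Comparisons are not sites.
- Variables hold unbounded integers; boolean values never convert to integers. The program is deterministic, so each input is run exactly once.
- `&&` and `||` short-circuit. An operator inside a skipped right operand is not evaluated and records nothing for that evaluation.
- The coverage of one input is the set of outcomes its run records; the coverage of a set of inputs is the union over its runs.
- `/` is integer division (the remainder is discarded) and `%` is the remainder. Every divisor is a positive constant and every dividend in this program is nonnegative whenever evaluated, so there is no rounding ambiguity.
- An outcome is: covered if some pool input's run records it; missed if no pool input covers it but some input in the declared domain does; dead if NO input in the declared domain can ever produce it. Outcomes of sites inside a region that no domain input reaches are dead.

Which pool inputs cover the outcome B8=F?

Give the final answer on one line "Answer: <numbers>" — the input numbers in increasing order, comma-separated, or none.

input #1 (b=1, n=4, x=6): produces B8=F
input #2 (b=4, n=3, x=2): does not produce B8=F
input #3 (b=6, n=5, x=1): does not produce B8=F
input #4 (b=2, n=3, x=4): produces B8=F
input #5 (b=7, n=4, x=4): does not produce B8=F
input #6 (b=4, n=3, x=5): does not produce B8=F
input #7 (b=3, n=5, x=2): produces B8=F
input #8 (b=7, n=4, x=2): produces B8=F
input #9 (b=7, n=5, x=4): does not produce B8=F

Answer: 1, 4, 7, 8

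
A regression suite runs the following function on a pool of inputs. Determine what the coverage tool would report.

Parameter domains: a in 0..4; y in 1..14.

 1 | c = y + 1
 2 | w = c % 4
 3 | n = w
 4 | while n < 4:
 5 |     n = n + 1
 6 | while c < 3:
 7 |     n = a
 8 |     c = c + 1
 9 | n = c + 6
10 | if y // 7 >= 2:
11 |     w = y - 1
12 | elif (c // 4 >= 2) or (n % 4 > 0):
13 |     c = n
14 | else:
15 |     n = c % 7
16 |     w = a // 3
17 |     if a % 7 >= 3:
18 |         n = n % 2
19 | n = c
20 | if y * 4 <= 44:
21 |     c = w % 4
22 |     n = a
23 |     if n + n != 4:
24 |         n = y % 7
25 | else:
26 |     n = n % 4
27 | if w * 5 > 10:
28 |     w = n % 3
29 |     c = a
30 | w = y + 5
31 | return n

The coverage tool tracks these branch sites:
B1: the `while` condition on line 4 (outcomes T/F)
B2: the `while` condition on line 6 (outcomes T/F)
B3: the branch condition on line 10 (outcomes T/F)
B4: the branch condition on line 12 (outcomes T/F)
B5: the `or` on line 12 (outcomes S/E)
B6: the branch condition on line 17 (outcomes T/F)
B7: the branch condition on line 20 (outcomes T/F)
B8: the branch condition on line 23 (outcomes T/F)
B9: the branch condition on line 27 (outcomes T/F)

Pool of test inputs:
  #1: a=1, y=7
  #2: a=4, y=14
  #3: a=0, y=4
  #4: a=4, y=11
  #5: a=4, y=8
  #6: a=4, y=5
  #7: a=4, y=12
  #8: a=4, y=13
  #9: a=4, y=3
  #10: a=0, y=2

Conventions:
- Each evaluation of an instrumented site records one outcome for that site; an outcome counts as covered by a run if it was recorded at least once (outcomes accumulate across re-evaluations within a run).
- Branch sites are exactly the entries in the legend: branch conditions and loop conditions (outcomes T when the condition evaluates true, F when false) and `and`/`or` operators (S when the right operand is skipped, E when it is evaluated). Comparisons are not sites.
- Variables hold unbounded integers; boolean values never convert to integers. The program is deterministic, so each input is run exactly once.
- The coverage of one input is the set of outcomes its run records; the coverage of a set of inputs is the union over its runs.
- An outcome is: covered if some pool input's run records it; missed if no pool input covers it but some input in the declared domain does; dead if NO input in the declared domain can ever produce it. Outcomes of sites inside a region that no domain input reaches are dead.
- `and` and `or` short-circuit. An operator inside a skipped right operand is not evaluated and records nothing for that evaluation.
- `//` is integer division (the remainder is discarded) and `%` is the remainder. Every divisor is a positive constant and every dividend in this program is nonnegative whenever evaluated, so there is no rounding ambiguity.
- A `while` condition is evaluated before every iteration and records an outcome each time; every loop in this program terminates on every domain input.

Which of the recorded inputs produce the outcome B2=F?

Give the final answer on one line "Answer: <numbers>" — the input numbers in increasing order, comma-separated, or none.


input #1 (a=1, y=7): covers B2=F
input #2 (a=4, y=14): covers B2=F
input #3 (a=0, y=4): covers B2=F
input #4 (a=4, y=11): covers B2=F
input #5 (a=4, y=8): covers B2=F
input #6 (a=4, y=5): covers B2=F
input #7 (a=4, y=12): covers B2=F
input #8 (a=4, y=13): covers B2=F
input #9 (a=4, y=3): covers B2=F
input #10 (a=0, y=2): covers B2=F
Answer: 1, 2, 3, 4, 5, 6, 7, 8, 9, 10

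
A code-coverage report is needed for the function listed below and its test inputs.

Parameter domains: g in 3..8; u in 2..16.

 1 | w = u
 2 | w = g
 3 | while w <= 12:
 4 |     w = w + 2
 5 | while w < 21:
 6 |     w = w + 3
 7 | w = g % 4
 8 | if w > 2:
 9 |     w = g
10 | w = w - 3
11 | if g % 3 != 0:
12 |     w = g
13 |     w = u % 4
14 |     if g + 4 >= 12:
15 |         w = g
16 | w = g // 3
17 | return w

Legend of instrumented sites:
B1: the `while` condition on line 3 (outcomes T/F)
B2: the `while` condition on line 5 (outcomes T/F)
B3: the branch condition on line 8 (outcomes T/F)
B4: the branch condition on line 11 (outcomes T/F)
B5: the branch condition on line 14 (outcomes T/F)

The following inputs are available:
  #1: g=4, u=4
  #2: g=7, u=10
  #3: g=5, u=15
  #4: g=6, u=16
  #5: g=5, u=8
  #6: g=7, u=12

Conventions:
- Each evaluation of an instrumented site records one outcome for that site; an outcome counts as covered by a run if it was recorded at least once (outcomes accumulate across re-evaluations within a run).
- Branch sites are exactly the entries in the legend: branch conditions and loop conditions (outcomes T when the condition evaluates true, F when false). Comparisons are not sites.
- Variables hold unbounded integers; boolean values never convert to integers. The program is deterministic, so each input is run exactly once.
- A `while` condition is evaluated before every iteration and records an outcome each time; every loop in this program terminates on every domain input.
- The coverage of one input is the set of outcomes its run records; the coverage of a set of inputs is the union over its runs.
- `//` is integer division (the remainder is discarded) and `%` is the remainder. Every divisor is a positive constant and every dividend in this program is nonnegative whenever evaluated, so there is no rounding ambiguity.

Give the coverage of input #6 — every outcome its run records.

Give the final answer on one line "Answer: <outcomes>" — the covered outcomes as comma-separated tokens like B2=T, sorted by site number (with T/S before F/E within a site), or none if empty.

Running input #6 (g=7, u=12), event by event:
  B1->T, B1->T, B1->T, B1->F, B2->T, B2->T, B2->T, B2->F, B3->T, B4->T
  B5->F
collecting distinct outcomes: B1=T, B1=F, B2=T, B2=F, B3=T, B4=T, B5=F

Answer: B1=T, B1=F, B2=T, B2=F, B3=T, B4=T, B5=F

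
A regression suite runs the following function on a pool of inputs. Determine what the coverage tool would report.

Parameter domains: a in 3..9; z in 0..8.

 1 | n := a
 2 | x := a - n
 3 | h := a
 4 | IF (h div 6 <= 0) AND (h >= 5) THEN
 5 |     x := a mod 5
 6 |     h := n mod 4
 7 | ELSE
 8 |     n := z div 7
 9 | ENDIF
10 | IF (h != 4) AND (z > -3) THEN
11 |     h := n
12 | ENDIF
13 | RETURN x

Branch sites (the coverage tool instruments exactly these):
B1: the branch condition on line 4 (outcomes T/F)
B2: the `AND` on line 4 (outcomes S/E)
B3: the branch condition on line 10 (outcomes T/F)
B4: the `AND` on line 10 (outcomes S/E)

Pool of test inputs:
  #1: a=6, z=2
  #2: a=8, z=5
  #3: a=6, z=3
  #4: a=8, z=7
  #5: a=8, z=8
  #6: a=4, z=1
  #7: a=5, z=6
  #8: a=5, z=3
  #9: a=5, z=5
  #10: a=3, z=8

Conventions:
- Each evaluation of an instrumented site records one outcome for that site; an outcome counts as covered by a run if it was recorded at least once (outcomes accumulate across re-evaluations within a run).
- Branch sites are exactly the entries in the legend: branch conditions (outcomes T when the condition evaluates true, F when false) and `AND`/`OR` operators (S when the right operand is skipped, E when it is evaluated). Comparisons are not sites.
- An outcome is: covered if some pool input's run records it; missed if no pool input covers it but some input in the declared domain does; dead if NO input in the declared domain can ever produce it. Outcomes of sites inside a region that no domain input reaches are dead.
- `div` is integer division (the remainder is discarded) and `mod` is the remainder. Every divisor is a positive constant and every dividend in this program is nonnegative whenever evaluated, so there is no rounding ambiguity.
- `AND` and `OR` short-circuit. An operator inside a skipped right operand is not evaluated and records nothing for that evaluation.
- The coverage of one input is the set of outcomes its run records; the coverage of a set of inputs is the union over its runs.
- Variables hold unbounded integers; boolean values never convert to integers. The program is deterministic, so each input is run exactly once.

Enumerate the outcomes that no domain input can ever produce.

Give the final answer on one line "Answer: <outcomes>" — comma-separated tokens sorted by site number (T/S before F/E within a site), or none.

checking every outcome against all 63 domain inputs:
  reachable outcomes have witnesses, e.g. B1=T (e.g. a=5, z=0), B1=F (e.g. a=3, z=0), B2=S (e.g. a=6, z=0), B2=E (e.g. a=3, z=0)

Answer: none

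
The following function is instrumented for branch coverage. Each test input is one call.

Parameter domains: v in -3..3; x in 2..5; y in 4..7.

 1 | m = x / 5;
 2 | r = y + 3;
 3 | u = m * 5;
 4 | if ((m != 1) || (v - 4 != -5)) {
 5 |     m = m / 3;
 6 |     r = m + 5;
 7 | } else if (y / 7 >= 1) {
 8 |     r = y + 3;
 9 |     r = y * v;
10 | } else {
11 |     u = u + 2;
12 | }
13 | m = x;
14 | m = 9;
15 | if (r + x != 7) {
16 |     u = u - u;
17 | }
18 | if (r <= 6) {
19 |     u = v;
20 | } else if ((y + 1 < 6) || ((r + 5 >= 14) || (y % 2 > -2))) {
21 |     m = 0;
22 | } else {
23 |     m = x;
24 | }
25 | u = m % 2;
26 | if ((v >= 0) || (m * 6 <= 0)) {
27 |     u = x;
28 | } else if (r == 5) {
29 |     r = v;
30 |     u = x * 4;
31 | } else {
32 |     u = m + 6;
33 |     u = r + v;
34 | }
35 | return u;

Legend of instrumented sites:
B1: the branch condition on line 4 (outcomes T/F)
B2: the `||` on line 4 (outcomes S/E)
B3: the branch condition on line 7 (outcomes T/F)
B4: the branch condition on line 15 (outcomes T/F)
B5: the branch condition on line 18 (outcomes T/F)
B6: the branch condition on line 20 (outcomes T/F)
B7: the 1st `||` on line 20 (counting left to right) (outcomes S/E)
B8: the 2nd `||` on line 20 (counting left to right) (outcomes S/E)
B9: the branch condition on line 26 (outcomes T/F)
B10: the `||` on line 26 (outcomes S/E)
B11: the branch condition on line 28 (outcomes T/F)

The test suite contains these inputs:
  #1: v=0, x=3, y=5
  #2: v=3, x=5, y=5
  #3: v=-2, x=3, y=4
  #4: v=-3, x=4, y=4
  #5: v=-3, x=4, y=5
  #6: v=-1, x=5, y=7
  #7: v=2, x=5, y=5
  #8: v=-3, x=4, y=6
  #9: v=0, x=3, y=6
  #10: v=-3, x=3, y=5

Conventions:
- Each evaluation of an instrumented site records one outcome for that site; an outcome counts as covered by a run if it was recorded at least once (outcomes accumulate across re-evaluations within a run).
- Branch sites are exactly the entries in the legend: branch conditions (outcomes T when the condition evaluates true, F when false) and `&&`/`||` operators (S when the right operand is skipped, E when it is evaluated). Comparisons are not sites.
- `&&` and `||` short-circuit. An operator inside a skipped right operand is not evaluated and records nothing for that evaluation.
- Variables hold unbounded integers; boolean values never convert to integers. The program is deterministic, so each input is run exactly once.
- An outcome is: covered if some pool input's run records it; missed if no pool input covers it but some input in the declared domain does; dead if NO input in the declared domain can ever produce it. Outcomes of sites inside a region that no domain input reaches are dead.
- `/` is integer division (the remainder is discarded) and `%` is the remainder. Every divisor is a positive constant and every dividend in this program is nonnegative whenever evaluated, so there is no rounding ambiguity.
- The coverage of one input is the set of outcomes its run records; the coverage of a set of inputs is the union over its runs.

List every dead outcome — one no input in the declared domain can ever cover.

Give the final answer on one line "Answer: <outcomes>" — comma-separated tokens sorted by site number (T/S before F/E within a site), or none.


exhaustive pass over the 112-input domain:
  B6=F: no domain input ever produces it -> dead
  reachable outcomes have witnesses, e.g. B1=T (e.g. v=-3, x=2, y=4), B1=F (e.g. v=-1, x=5, y=4), B2=S (e.g. v=-3, x=2, y=4), B2=E (e.g. v=-3, x=5, y=4)
Answer: B6=F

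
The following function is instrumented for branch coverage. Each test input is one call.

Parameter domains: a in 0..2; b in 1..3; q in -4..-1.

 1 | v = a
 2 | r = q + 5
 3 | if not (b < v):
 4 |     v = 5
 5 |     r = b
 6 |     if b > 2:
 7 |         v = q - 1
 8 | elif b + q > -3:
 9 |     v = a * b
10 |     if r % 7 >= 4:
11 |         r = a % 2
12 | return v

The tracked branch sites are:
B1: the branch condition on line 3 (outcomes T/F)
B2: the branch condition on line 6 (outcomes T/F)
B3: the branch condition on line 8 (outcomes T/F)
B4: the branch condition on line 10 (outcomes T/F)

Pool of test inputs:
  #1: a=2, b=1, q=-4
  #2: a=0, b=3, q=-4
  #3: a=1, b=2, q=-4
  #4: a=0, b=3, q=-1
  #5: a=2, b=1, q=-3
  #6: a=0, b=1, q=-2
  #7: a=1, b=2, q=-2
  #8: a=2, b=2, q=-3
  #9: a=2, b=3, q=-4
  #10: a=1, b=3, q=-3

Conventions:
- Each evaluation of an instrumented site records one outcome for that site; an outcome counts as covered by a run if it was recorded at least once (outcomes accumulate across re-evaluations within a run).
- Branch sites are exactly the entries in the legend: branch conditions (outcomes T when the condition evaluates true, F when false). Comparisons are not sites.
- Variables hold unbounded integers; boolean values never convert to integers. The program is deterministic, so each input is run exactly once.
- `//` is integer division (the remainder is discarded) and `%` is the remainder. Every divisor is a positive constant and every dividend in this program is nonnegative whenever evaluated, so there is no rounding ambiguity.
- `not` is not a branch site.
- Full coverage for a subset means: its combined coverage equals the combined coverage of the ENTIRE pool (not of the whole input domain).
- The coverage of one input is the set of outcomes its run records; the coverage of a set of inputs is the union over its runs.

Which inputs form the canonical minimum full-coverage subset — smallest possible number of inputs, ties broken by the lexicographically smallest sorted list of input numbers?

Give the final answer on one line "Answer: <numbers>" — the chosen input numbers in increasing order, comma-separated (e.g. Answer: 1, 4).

test 1 (a=2, b=1, q=-4) hits B1=F, B3=F
test 2 (a=0, b=3, q=-4) hits B1=T, B2=T
test 3 (a=1, b=2, q=-4) hits B1=T, B2=F
test 4 (a=0, b=3, q=-1) hits B1=T, B2=T
test 5 (a=2, b=1, q=-3) hits B1=F, B3=T, B4=F
test 6 (a=0, b=1, q=-2) hits B1=T, B2=F
test 7 (a=1, b=2, q=-2) hits B1=T, B2=F
test 8 (a=2, b=2, q=-3) hits B1=T, B2=F
test 9 (a=2, b=3, q=-4) hits B1=T, B2=T
test 10 (a=1, b=3, q=-3) hits B1=T, B2=T
together the pool reaches 7 outcomes: B1=T, B1=F, B2=T, B2=F, B3=T, B3=F, B4=F
every size-1 subset falls short of the 7 outcomes (best: 3/7)
every size-2 subset falls short of the 7 outcomes (best: 5/7)
every size-3 subset falls short of the 7 outcomes (best: 6/7)
size 4: inputs {1, 2, 3, 5} cover all 7 outcomes, and no lexicographically smaller subset of this size does

Answer: 1, 2, 3, 5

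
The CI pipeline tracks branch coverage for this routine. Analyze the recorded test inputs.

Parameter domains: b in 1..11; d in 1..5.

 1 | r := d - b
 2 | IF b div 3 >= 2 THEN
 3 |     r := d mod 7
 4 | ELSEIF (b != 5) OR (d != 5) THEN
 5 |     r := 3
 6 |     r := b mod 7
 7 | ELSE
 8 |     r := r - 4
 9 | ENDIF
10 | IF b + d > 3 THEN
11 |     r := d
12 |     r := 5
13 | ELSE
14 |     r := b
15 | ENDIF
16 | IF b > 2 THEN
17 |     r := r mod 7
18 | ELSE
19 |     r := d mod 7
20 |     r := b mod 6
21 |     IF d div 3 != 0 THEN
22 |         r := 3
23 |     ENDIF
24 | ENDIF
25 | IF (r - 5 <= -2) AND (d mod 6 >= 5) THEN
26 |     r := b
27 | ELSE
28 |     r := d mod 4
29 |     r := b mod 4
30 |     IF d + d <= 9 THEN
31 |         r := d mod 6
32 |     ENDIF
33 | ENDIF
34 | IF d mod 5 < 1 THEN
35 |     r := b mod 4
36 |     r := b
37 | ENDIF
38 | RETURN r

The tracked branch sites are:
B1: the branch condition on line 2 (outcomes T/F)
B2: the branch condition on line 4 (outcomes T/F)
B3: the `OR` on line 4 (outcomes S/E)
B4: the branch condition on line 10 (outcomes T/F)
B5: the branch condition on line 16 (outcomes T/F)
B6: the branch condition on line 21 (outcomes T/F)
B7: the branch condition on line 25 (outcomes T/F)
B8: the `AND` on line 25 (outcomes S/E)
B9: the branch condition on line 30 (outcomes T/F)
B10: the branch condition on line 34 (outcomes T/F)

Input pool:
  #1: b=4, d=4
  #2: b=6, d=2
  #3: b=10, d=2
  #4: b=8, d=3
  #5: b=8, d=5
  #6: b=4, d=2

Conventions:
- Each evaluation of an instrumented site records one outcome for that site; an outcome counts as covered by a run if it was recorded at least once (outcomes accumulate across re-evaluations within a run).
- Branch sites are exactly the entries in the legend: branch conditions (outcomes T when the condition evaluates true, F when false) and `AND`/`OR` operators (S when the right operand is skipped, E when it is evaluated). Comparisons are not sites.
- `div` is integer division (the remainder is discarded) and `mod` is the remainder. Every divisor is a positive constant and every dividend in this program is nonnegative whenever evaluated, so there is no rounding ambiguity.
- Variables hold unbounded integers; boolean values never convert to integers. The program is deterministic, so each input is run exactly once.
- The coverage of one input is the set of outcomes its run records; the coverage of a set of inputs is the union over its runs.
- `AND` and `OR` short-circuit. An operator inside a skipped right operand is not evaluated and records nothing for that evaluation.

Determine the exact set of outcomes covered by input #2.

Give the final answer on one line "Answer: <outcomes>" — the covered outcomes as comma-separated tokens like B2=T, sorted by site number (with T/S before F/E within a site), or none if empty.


Running input #2 (b=6, d=2), event by event:
  B1->T, B4->T, B5->T, B8->S, B7->F, B9->T, B10->F
collecting distinct outcomes: B1=T, B4=T, B5=T, B7=F, B8=S, B9=T, B10=F
Answer: B1=T, B4=T, B5=T, B7=F, B8=S, B9=T, B10=F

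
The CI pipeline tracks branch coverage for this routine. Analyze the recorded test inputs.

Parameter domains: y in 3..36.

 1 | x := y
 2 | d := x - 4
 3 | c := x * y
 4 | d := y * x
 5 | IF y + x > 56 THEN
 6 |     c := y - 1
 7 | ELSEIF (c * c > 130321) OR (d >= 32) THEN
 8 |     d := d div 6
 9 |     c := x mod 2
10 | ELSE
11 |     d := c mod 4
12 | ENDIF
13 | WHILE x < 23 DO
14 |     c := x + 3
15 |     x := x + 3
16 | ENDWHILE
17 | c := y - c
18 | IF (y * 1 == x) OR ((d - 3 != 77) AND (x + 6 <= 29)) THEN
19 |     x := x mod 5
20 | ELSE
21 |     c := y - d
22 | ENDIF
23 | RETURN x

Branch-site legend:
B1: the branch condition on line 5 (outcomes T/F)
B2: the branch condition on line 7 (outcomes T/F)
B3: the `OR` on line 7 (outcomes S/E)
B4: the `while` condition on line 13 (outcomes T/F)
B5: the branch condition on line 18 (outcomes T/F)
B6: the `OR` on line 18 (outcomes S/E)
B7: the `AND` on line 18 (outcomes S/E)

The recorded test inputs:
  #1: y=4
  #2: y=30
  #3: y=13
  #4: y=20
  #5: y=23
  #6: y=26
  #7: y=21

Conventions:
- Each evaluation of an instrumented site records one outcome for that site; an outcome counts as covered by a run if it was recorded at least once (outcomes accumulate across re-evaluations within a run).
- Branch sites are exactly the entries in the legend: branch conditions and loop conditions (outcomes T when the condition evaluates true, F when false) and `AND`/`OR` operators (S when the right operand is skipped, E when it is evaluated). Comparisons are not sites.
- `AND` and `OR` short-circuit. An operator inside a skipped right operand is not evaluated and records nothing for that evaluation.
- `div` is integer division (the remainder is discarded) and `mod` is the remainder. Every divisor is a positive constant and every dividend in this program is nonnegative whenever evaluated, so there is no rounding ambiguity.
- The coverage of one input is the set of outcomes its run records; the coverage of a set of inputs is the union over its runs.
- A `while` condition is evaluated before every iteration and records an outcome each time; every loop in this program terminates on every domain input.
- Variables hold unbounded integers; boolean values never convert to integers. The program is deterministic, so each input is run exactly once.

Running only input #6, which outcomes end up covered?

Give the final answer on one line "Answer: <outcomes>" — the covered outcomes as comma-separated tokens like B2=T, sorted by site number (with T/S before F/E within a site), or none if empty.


Tracing the run of input #6 (y=26):
  B1->F, B3->S, B2->T, B4->F, B6->S, B5->T
as a set, this run covers: B1=F, B2=T, B3=S, B4=F, B5=T, B6=S
Answer: B1=F, B2=T, B3=S, B4=F, B5=T, B6=S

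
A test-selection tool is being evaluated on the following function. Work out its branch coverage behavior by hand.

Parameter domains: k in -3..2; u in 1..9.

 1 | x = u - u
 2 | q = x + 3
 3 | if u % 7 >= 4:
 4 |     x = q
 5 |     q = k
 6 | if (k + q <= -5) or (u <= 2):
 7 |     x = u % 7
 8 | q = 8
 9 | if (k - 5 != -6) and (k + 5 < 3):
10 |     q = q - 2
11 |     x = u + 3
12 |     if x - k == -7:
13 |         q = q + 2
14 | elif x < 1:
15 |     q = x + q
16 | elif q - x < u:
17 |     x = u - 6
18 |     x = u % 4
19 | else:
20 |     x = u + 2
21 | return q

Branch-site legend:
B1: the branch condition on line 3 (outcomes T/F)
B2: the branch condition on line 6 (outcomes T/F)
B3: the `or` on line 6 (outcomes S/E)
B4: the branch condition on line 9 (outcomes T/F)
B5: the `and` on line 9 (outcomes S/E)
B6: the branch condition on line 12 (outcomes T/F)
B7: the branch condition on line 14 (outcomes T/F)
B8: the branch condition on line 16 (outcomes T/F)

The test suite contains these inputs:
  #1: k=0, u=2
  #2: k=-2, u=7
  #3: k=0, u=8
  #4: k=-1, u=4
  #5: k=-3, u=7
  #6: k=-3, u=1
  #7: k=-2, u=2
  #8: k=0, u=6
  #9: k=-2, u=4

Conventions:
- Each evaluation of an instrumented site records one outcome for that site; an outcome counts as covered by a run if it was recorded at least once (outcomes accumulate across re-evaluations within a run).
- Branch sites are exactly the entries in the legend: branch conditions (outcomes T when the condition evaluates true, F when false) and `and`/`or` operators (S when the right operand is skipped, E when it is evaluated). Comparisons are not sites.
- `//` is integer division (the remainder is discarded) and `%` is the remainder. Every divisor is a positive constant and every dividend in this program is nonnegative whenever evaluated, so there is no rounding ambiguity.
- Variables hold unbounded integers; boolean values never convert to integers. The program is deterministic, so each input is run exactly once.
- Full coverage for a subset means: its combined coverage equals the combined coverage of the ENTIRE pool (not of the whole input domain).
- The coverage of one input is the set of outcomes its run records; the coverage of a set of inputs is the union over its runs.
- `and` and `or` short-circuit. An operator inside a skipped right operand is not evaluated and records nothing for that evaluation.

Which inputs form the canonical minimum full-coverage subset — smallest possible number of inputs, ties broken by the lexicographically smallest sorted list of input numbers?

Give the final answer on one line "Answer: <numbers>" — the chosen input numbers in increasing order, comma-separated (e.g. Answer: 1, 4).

input #1 (k=0, u=2): events B1->F, B3->E, B2->T, B5->E, B4->F, B7->F, B8->F; covers B1=F, B2=T, B3=E, B4=F, B5=E, B7=F, B8=F
input #2 (k=-2, u=7): events B1->F, B3->E, B2->F, B5->E, B4->F, B7->T; covers B1=F, B2=F, B3=E, B4=F, B5=E, B7=T
input #3 (k=0, u=8): events B1->F, B3->E, B2->F, B5->E, B4->F, B7->T; covers B1=F, B2=F, B3=E, B4=F, B5=E, B7=T
input #4 (k=-1, u=4): events B1->T, B3->E, B2->F, B5->S, B4->F, B7->F, B8->F; covers B1=T, B2=F, B3=E, B4=F, B5=S, B7=F, B8=F
input #5 (k=-3, u=7): events B1->F, B3->E, B2->F, B5->E, B4->T, B6->F; covers B1=F, B2=F, B3=E, B4=T, B5=E, B6=F
input #6 (k=-3, u=1): events B1->F, B3->E, B2->T, B5->E, B4->T, B6->F; covers B1=F, B2=T, B3=E, B4=T, B5=E, B6=F
input #7 (k=-2, u=2): events B1->F, B3->E, B2->T, B5->E, B4->F, B7->F, B8->F; covers B1=F, B2=T, B3=E, B4=F, B5=E, B7=F, B8=F
input #8 (k=0, u=6): events B1->T, B3->E, B2->F, B5->E, B4->F, B7->F, B8->T; covers B1=T, B2=F, B3=E, B4=F, B5=E, B7=F, B8=T
input #9 (k=-2, u=4): events B1->T, B3->E, B2->F, B5->E, B4->F, B7->F, B8->F; covers B1=T, B2=F, B3=E, B4=F, B5=E, B7=F, B8=F
the full pool covers 14 outcomes: B1=T, B1=F, B2=T, B2=F, B3=E, B4=T, B4=F, B5=S, B5=E, B6=F, B7=T, B7=F, B8=T, B8=F
size 1 is not enough: best union over all size-1 subsets is 7/14
size 2 is not enough: best union over all size-2 subsets is 12/14
size 3 is not enough: best union over all size-3 subsets is 13/14
size 4: inputs {2, 4, 6, 8} cover all 14 outcomes, and no lexicographically smaller subset of this size does

Answer: 2, 4, 6, 8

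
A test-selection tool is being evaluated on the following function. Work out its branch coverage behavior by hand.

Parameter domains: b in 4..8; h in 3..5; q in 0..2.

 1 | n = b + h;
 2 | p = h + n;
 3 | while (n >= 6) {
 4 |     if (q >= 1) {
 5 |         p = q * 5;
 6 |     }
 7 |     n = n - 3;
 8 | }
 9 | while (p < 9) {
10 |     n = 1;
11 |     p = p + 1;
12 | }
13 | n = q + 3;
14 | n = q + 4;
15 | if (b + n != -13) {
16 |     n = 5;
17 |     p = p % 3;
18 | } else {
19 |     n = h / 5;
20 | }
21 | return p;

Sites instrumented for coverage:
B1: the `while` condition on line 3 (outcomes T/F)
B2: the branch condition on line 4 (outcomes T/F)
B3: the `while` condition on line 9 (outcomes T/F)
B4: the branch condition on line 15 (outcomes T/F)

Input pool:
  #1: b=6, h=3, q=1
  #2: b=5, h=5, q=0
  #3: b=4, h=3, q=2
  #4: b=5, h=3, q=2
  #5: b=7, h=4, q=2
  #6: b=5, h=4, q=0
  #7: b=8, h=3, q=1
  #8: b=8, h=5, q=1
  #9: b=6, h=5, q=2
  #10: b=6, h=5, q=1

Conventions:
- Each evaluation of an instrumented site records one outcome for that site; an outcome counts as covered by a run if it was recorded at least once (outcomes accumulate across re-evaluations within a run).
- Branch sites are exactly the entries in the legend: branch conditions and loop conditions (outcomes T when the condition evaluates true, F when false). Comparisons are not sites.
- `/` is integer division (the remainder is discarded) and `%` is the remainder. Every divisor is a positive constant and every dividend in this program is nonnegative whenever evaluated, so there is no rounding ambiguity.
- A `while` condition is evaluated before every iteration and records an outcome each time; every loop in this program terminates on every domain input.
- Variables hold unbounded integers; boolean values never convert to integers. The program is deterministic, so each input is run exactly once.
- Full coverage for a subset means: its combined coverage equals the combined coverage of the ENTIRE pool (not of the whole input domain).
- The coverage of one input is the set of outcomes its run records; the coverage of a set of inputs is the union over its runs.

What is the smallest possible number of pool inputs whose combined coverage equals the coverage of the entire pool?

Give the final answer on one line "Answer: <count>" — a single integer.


input #1, b=6, h=3, q=1: events B1->T, B2->T, B1->T, B2->T, B1->F, B3->T, B3->T, B3->T, B3->T, B3->F, B4->T; outcomes B1=T, B1=F, B2=T, B3=T, B3=F, B4=T
input #2, b=5, h=5, q=0: events B1->T, B2->F, B1->T, B2->F, B1->F, B3->F, B4->T; outcomes B1=T, B1=F, B2=F, B3=F, B4=T
input #3, b=4, h=3, q=2: events B1->T, B2->T, B1->F, B3->F, B4->T; outcomes B1=T, B1=F, B2=T, B3=F, B4=T
input #4, b=5, h=3, q=2: events B1->T, B2->T, B1->F, B3->F, B4->T; outcomes B1=T, B1=F, B2=T, B3=F, B4=T
input #5, b=7, h=4, q=2: events B1->T, B2->T, B1->T, B2->T, B1->F, B3->F, B4->T; outcomes B1=T, B1=F, B2=T, B3=F, B4=T
input #6, b=5, h=4, q=0: events B1->T, B2->F, B1->T, B2->F, B1->F, B3->F, B4->T; outcomes B1=T, B1=F, B2=F, B3=F, B4=T
input #7, b=8, h=3, q=1: events B1->T, B2->T, B1->T, B2->T, B1->F, B3->T, B3->T, B3->T, B3->T, B3->F, B4->T; outcomes B1=T, B1=F, B2=T, B3=T, B3=F, B4=T
input #8, b=8, h=5, q=1: events B1->T, B2->T, B1->T, B2->T, B1->T, B2->T, B1->F, B3->T, B3->T, B3->T, B3->T, B3->F, B4->T; outcomes B1=T, B1=F, B2=T, B3=T, B3=F, B4=T
input #9, b=6, h=5, q=2: events B1->T, B2->T, B1->T, B2->T, B1->F, B3->F, B4->T; outcomes B1=T, B1=F, B2=T, B3=F, B4=T
input #10, b=6, h=5, q=1: events B1->T, B2->T, B1->T, B2->T, B1->F, B3->T, B3->T, B3->T, B3->T, B3->F, B4->T; outcomes B1=T, B1=F, B2=T, B3=T, B3=F, B4=T
pool-wide coverage (7 outcomes): B1=T, B1=F, B2=T, B2=F, B3=T, B3=F, B4=T
checked all size-1 subsets: none covers 7 outcomes (max 6/7)
at size 2, {1, 2} reaches all 7 outcomes; every lexicographically earlier size-2 subset fails
Answer: 2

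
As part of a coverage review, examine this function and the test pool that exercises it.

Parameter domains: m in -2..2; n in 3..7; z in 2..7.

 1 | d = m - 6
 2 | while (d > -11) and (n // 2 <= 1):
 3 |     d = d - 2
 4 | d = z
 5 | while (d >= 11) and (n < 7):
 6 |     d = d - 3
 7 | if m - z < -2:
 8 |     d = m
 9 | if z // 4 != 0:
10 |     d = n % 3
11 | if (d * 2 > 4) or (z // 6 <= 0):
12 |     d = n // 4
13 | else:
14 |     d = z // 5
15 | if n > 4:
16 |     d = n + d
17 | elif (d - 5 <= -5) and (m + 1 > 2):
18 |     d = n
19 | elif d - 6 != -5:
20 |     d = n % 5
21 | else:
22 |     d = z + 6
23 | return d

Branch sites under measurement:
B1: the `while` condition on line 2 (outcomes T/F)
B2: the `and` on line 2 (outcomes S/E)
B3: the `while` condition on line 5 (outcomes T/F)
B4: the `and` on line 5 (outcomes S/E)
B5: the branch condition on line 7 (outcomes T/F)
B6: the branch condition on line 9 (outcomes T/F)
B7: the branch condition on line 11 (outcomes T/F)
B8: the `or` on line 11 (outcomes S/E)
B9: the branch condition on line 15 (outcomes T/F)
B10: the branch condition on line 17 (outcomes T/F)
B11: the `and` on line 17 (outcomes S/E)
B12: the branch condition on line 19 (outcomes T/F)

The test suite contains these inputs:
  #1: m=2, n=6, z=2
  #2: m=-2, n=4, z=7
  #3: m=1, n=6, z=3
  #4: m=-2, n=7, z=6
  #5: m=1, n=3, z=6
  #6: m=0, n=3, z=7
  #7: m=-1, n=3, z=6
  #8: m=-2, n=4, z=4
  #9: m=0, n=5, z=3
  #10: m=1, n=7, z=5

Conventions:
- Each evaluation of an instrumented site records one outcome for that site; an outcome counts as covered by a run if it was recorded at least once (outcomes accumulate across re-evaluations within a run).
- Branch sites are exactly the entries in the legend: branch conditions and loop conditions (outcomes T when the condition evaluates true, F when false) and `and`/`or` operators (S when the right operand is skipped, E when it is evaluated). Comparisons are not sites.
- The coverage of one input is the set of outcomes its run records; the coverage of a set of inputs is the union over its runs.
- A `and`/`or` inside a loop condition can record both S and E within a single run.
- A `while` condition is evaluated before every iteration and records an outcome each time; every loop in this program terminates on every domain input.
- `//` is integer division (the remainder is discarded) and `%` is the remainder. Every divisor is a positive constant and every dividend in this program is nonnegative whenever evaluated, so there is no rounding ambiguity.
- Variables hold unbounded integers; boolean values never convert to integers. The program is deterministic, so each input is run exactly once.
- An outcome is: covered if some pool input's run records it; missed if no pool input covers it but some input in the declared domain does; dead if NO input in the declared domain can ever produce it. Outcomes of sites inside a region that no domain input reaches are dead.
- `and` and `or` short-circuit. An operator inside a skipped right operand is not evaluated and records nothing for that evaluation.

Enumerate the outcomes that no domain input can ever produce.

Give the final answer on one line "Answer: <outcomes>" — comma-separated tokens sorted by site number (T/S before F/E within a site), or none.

exhaustive pass over the 150-input domain:
  B3=T: never recorded by any domain input -> dead
  B4=E: never recorded by any domain input -> dead
  reachable outcomes have witnesses, e.g. B1=T (e.g. m=-2, n=3, z=2), B1=F (e.g. m=-2, n=3, z=2), B2=S (e.g. m=-2, n=3, z=2), B2=E (e.g. m=-2, n=3, z=2)

Answer: B3=T, B4=E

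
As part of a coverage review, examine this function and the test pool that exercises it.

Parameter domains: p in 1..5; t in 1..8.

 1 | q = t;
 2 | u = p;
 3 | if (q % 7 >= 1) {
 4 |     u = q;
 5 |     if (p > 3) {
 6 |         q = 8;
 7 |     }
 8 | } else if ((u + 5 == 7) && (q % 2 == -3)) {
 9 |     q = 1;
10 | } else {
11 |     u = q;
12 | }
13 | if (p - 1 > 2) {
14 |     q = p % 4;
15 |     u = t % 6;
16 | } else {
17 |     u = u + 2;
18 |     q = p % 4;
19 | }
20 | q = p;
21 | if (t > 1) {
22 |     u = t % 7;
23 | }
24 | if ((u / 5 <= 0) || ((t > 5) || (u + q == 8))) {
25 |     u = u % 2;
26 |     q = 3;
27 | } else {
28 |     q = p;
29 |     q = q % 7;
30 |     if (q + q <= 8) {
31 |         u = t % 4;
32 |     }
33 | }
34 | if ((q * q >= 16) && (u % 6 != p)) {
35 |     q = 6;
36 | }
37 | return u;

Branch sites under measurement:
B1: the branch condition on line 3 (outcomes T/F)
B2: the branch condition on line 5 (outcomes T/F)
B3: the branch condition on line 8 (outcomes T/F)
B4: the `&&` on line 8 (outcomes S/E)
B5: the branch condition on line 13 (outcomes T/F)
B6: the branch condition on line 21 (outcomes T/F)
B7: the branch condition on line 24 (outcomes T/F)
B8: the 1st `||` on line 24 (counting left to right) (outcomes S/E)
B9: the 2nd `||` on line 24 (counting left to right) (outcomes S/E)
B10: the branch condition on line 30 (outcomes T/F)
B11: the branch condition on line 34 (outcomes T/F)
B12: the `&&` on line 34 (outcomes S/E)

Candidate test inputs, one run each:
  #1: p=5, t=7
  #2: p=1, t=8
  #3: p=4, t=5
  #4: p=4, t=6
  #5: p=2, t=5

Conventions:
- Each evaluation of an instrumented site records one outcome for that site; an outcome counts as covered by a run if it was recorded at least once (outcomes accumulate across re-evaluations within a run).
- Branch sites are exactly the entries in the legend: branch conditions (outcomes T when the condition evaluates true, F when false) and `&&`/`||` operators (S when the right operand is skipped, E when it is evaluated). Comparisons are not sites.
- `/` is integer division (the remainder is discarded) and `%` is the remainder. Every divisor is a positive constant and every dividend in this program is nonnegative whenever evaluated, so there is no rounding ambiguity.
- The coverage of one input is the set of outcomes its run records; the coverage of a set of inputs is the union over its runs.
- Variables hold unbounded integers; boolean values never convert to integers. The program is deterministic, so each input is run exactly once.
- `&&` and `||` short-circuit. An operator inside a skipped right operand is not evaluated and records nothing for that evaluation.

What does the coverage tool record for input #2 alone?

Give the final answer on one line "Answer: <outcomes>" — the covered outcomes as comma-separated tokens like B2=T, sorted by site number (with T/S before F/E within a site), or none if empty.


Simulating input #2 (p=1, t=8) step by step:
  B1->T, B2->F, B5->F, B6->T, B8->S, B7->T, B12->S, B11->F
distinct outcomes covered: B1=T, B2=F, B5=F, B6=T, B7=T, B8=S, B11=F, B12=S
Answer: B1=T, B2=F, B5=F, B6=T, B7=T, B8=S, B11=F, B12=S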